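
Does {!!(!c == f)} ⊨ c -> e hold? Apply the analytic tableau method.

No

Initial set: {!!(!c == f); !(c -> e)}.
!!(!c == f): drop double negation, giving (!c == f).
!(c -> e): α-rule — add c, !e.
(!c == f): β-rule — branch into !c, f  //  !!c, !f.
  branch 1 (add !c, f):
    × closes — contains both c and !c.
  branch 2 (add !!c, !f):
    ○ open, literals {c=T, e=F, f=F}.
1 branch closed, 1 open.
An open branch gives a countermodel: c=T, e=F, f=F (unmentioned atoms arbitrary); the premises hold there but the conclusion fails.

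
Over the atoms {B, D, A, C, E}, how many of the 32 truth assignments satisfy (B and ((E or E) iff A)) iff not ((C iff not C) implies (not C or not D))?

24

Initial set: {T ((B and ((E or E) iff A)) iff not ((C iff not C) implies (not C or not D)))}.
T ((B and ((E or E) iff A)) iff not ((C iff not C) implies (not C or not D))): β-rule — branch into T (B and ((E or E) iff A)), T not ((C iff not C) implies (not C or not D))  //  F (B and ((E or E) iff A)), F not ((C iff not C) implies (not C or not D)).
  branch 1 (add T (B and ((E or E) iff A)), T not ((C iff not C) implies (not C or not D))):
    T (B and ((E or E) iff A)): α-rule — add T B, T ((E or E) iff A).
    T not ((C iff not C) implies (not C or not D)): α-rule — add T (C iff not C), F (not C or not D).
    F (not C or not D): α-rule — add F not C, F not D.
    T ((E or E) iff A): β-rule — branch into T (E or E), T A  //  F (E or E), F A.
      branch 1.1 (add T (E or E), T A):
        T (C iff not C): β-rule — branch into T C, T not C  //  F C, F not C.
          branch 1.1.1 (add T C, T not C):
            × closes — contains both C and not C.
          branch 1.1.2 (add F C, F not C):
            × closes — contains both C and not C.
      branch 1.2 (add F (E or E), F A):
        F (E or E): α-rule — add F E, F E.
        T (C iff not C): β-rule — branch into T C, T not C  //  F C, F not C.
          branch 1.2.1 (add T C, T not C):
            × closes — contains both C and not C.
          branch 1.2.2 (add F C, F not C):
            × closes — contains both C and not C.
  branch 2 (add F (B and ((E or E) iff A)), F not ((C iff not C) implies (not C or not D))):
    F (B and ((E or E) iff A)): β-rule — branch into F B  //  F ((E or E) iff A).
      branch 2.1 (add F B):
        F not ((C iff not C) implies (not C or not D)): β-rule — branch into F (C iff not C)  //  T (not C or not D).
          branch 2.1.1 (add F (C iff not C)):
            F (C iff not C): β-rule — branch into T C, F not C  //  F C, T not C.
              branch 2.1.1.1 (add T C, F not C):
                ○ open, literals {B=false, C=true}.
              branch 2.1.1.2 (add F C, T not C):
                ○ open, literals {B=false, C=false}.
          branch 2.1.2 (add T (not C or not D)):
            T (not C or not D): β-rule — branch into T not C  //  T not D.
              branch 2.1.2.1 (add T not C):
                ○ open, literals {B=false, C=false}.
              branch 2.1.2.2 (add T not D):
                ○ open, literals {B=false, D=false}.
      branch 2.2 (add F ((E or E) iff A)):
        F not ((C iff not C) implies (not C or not D)): β-rule — branch into F (C iff not C)  //  T (not C or not D).
          branch 2.2.1 (add F (C iff not C)):
            F ((E or E) iff A): β-rule — branch into T (E or E), F A  //  F (E or E), T A.
              branch 2.2.1.1 (add T (E or E), F A):
                F (C iff not C): β-rule — branch into T C, F not C  //  F C, T not C.
                  branch 2.2.1.1.1 (add T C, F not C):
                    T (E or E): β-rule — branch into T E  //  T E.
                      branch 2.2.1.1.1.1 (add T E):
                        ○ open, literals {A=false, C=true, E=true}.
                      branch 2.2.1.1.1.2 (add T E):
                        ○ open, literals {A=false, C=true, E=true}.
                  branch 2.2.1.1.2 (add F C, T not C):
                    T (E or E): β-rule — branch into T E  //  T E.
                      branch 2.2.1.1.2.1 (add T E):
                        ○ open, literals {A=false, C=false, E=true}.
                      branch 2.2.1.1.2.2 (add T E):
                        ○ open, literals {A=false, C=false, E=true}.
              branch 2.2.1.2 (add F (E or E), T A):
                F (E or E): α-rule — add F E, F E.
                F (C iff not C): β-rule — branch into T C, F not C  //  F C, T not C.
                  branch 2.2.1.2.1 (add T C, F not C):
                    ○ open, literals {A=true, C=true, E=false}.
                  branch 2.2.1.2.2 (add F C, T not C):
                    ○ open, literals {A=true, C=false, E=false}.
          branch 2.2.2 (add T (not C or not D)):
            F ((E or E) iff A): β-rule — branch into T (E or E), F A  //  F (E or E), T A.
              branch 2.2.2.1 (add T (E or E), F A):
                T (not C or not D): β-rule — branch into T not C  //  T not D.
                  branch 2.2.2.1.1 (add T not C):
                    T (E or E): β-rule — branch into T E  //  T E.
                      branch 2.2.2.1.1.1 (add T E):
                        ○ open, literals {A=false, C=false, E=true}.
                      branch 2.2.2.1.1.2 (add T E):
                        ○ open, literals {A=false, C=false, E=true}.
                  branch 2.2.2.1.2 (add T not D):
                    T (E or E): β-rule — branch into T E  //  T E.
                      branch 2.2.2.1.2.1 (add T E):
                        ○ open, literals {A=false, D=false, E=true}.
                      branch 2.2.2.1.2.2 (add T E):
                        ○ open, literals {A=false, D=false, E=true}.
              branch 2.2.2.2 (add F (E or E), T A):
                F (E or E): α-rule — add F E, F E.
                T (not C or not D): β-rule — branch into T not C  //  T not D.
                  branch 2.2.2.2.1 (add T not C):
                    ○ open, literals {A=true, C=false, E=false}.
                  branch 2.2.2.2.2 (add T not D):
                    ○ open, literals {A=true, D=false, E=false}.
4 branches closed, 16 open.
Each open branch fixes some atoms; the unmentioned ones are free. Counting distinct full assignments: branch {B=false, C=true} (D, A, E) contributes 8 new; branch {B=false, C=false} (D, A, E) contributes 8 new; branch {B=false, C=false} (D, A, E) contributes 0 new; branch {B=false, D=false} (A, C, E) contributes 0 new; branch {A=false, C=true, E=true} (B, D) contributes 2 new; branch {A=false, C=true, E=true} (B, D) contributes 0 new; branch {A=false, C=false, E=true} (B, D) contributes 2 new; branch {A=false, C=false, E=true} (B, D) contributes 0 new; branch {A=true, C=true, E=false} (B, D) contributes 2 new; branch {A=true, C=false, E=false} (B, D) contributes 2 new; branch {A=false, C=false, E=true} (B, D) contributes 0 new; branch {A=false, C=false, E=true} (B, D) contributes 0 new; branch {A=false, D=false, E=true} (B, C) contributes 0 new; branch {A=false, D=false, E=true} (B, C) contributes 0 new; branch {A=true, C=false, E=false} (B, D) contributes 0 new; branch {A=true, D=false, E=false} (B, C) contributes 0 new. Total: 24.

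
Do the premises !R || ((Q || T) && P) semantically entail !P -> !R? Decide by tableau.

Initial set: {(!R || ((Q || T) && P)); !(!P -> !R)}.
!(!P -> !R): α-rule — add !P, !!R.
(!R || ((Q || T) && P)): β-rule — branch into !R  //  ((Q || T) && P).
  branch 1 (add !R):
    × closes — contains both R and !R.
  branch 2 (add ((Q || T) && P)):
    ((Q || T) && P): α-rule — add (Q || T), P.
    × closes — contains both P and !P.
All 2 branches close.
Every branch closed, so the premises entail the conclusion.

Yes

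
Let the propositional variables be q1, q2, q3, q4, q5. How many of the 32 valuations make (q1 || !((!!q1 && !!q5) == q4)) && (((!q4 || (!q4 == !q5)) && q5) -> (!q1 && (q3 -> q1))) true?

Initial set: {T ((q1 || !((!!q1 && !!q5) == q4)) && (((!q4 || (!q4 == !q5)) && q5) -> (!q1 && (q3 -> q1))))}.
T ((q1 || !((!!q1 && !!q5) == q4)) && (((!q4 || (!q4 == !q5)) && q5) -> (!q1 && (q3 -> q1)))): α-rule — add T (q1 || !((!!q1 && !!q5) == q4)), T (((!q4 || (!q4 == !q5)) && q5) -> (!q1 && (q3 -> q1))).
T (q1 || !((!!q1 && !!q5) == q4)): β-rule — branch into T q1  //  T !((!!q1 && !!q5) == q4).
  branch 1 (add T q1):
    T (((!q4 || (!q4 == !q5)) && q5) -> (!q1 && (q3 -> q1))): β-rule — branch into F ((!q4 || (!q4 == !q5)) && q5)  //  T (!q1 && (q3 -> q1)).
      branch 1.1 (add F ((!q4 || (!q4 == !q5)) && q5)):
        F ((!q4 || (!q4 == !q5)) && q5): β-rule — branch into F (!q4 || (!q4 == !q5))  //  F q5.
          branch 1.1.1 (add F (!q4 || (!q4 == !q5))):
            F (!q4 || (!q4 == !q5)): α-rule — add F !q4, F (!q4 == !q5).
            F (!q4 == !q5): β-rule — branch into T !q4, F !q5  //  F !q4, T !q5.
              branch 1.1.1.1 (add T !q4, F !q5):
                × closes — contains both q4 and !q4.
              branch 1.1.1.2 (add F !q4, T !q5):
                ○ open, literals {q1=1, q4=1, q5=0}.
          branch 1.1.2 (add F q5):
            ○ open, literals {q1=1, q5=0}.
      branch 1.2 (add T (!q1 && (q3 -> q1))):
        T (!q1 && (q3 -> q1)): α-rule — add T !q1, T (q3 -> q1).
        × closes — contains both q1 and !q1.
  branch 2 (add T !((!!q1 && !!q5) == q4)):
    T (((!q4 || (!q4 == !q5)) && q5) -> (!q1 && (q3 -> q1))): β-rule — branch into F ((!q4 || (!q4 == !q5)) && q5)  //  T (!q1 && (q3 -> q1)).
      branch 2.1 (add F ((!q4 || (!q4 == !q5)) && q5)):
        T !((!!q1 && !!q5) == q4): β-rule — branch into T (!!q1 && !!q5), F q4  //  F (!!q1 && !!q5), T q4.
          branch 2.1.1 (add T (!!q1 && !!q5), F q4):
            T (!!q1 && !!q5): α-rule — add T !!q1, T !!q5.
            T !!q1: drop double negation, giving T q1.
            T !!q5: drop double negation, giving T q5.
            F ((!q4 || (!q4 == !q5)) && q5): β-rule — branch into F (!q4 || (!q4 == !q5))  //  F q5.
              branch 2.1.1.1 (add F (!q4 || (!q4 == !q5))):
                F (!q4 || (!q4 == !q5)): α-rule — add F !q4, F (!q4 == !q5).
                × closes — contains both q4 and !q4.
              branch 2.1.1.2 (add F q5):
                × closes — contains both q5 and !q5.
          branch 2.1.2 (add F (!!q1 && !!q5), T q4):
            F ((!q4 || (!q4 == !q5)) && q5): β-rule — branch into F (!q4 || (!q4 == !q5))  //  F q5.
              branch 2.1.2.1 (add F (!q4 || (!q4 == !q5))):
                F (!q4 || (!q4 == !q5)): α-rule — add F !q4, F (!q4 == !q5).
                F (!!q1 && !!q5): β-rule — branch into F !!q1  //  F !!q5.
                  branch 2.1.2.1.1 (add F !!q1):
                    F !!q1: drop double negation, giving F q1.
                    F (!q4 == !q5): β-rule — branch into T !q4, F !q5  //  F !q4, T !q5.
                      branch 2.1.2.1.1.1 (add T !q4, F !q5):
                        × closes — contains both q4 and !q4.
                      branch 2.1.2.1.1.2 (add F !q4, T !q5):
                        ○ open, literals {q1=0, q4=1, q5=0}.
                  branch 2.1.2.1.2 (add F !!q5):
                    F !!q5: drop double negation, giving F q5.
                    F (!q4 == !q5): β-rule — branch into T !q4, F !q5  //  F !q4, T !q5.
                      branch 2.1.2.1.2.1 (add T !q4, F !q5):
                        × closes — contains both q4 and !q4.
                      branch 2.1.2.1.2.2 (add F !q4, T !q5):
                        ○ open, literals {q4=1, q5=0}.
              branch 2.1.2.2 (add F q5):
                F (!!q1 && !!q5): β-rule — branch into F !!q1  //  F !!q5.
                  branch 2.1.2.2.1 (add F !!q1):
                    F !!q1: drop double negation, giving F q1.
                    ○ open, literals {q1=0, q4=1, q5=0}.
                  branch 2.1.2.2.2 (add F !!q5):
                    F !!q5: drop double negation, giving F q5.
                    ○ open, literals {q4=1, q5=0}.
      branch 2.2 (add T (!q1 && (q3 -> q1))):
        T (!q1 && (q3 -> q1)): α-rule — add T !q1, T (q3 -> q1).
        T !((!!q1 && !!q5) == q4): β-rule — branch into T (!!q1 && !!q5), F q4  //  F (!!q1 && !!q5), T q4.
          branch 2.2.1 (add T (!!q1 && !!q5), F q4):
            T (!!q1 && !!q5): α-rule — add T !!q1, T !!q5.
            T !!q1: drop double negation, giving T q1.
            × closes — contains both q1 and !q1.
          branch 2.2.2 (add F (!!q1 && !!q5), T q4):
            T (q3 -> q1): β-rule — branch into F q3  //  T q1.
              branch 2.2.2.1 (add F q3):
                F (!!q1 && !!q5): β-rule — branch into F !!q1  //  F !!q5.
                  branch 2.2.2.1.1 (add F !!q1):
                    F !!q1: drop double negation, giving F q1.
                    ○ open, literals {q1=0, q3=0, q4=1}.
                  branch 2.2.2.1.2 (add F !!q5):
                    F !!q5: drop double negation, giving F q5.
                    ○ open, literals {q1=0, q3=0, q4=1, q5=0}.
              branch 2.2.2.2 (add T q1):
                × closes — contains both q1 and !q1.
8 branches closed, 8 open.
Each open branch fixes some atoms; the unmentioned ones are free. Counting distinct full assignments: branch {q1=1, q4=1, q5=0} (q2, q3) contributes 4 new; branch {q1=1, q5=0} (q2, q3, q4) contributes 4 new; branch {q1=0, q4=1, q5=0} (q2, q3) contributes 4 new; branch {q4=1, q5=0} (q1, q2, q3) contributes 0 new; branch {q1=0, q4=1, q5=0} (q2, q3) contributes 0 new; branch {q4=1, q5=0} (q1, q2, q3) contributes 0 new; branch {q1=0, q3=0, q4=1} (q2, q5) contributes 2 new; branch {q1=0, q3=0, q4=1, q5=0} (q2) contributes 0 new. Total: 14.

14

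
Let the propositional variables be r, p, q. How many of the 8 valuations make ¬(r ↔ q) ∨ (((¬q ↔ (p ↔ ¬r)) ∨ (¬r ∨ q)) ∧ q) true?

6

Initial set: {(¬(r ↔ q) ∨ (((¬q ↔ (p ↔ ¬r)) ∨ (¬r ∨ q)) ∧ q))}.
(¬(r ↔ q) ∨ (((¬q ↔ (p ↔ ¬r)) ∨ (¬r ∨ q)) ∧ q)): β-rule — branch into ¬(r ↔ q)  //  (((¬q ↔ (p ↔ ¬r)) ∨ (¬r ∨ q)) ∧ q).
  branch 1 (add ¬(r ↔ q)):
    ¬(r ↔ q): β-rule — branch into r, ¬q  //  ¬r, q.
      branch 1.1 (add r, ¬q):
        ○ open, literals {q=F, r=T}.
      branch 1.2 (add ¬r, q):
        ○ open, literals {q=T, r=F}.
  branch 2 (add (((¬q ↔ (p ↔ ¬r)) ∨ (¬r ∨ q)) ∧ q)):
    (((¬q ↔ (p ↔ ¬r)) ∨ (¬r ∨ q)) ∧ q): α-rule — add ((¬q ↔ (p ↔ ¬r)) ∨ (¬r ∨ q)), q.
    ((¬q ↔ (p ↔ ¬r)) ∨ (¬r ∨ q)): β-rule — branch into (¬q ↔ (p ↔ ¬r))  //  (¬r ∨ q).
      branch 2.1 (add (¬q ↔ (p ↔ ¬r))):
        (¬q ↔ (p ↔ ¬r)): β-rule — branch into ¬q, (p ↔ ¬r)  //  ¬¬q, ¬(p ↔ ¬r).
          branch 2.1.1 (add ¬q, (p ↔ ¬r)):
            × closes — contains both q and ¬q.
          branch 2.1.2 (add ¬¬q, ¬(p ↔ ¬r)):
            ¬(p ↔ ¬r): β-rule — branch into p, ¬¬r  //  ¬p, ¬r.
              branch 2.1.2.1 (add p, ¬¬r):
                ○ open, literals {p=T, q=T, r=T}.
              branch 2.1.2.2 (add ¬p, ¬r):
                ○ open, literals {p=F, q=T, r=F}.
      branch 2.2 (add (¬r ∨ q)):
        (¬r ∨ q): β-rule — branch into ¬r  //  q.
          branch 2.2.1 (add ¬r):
            ○ open, literals {q=T, r=F}.
          branch 2.2.2 (add q):
            ○ open, literals {q=T}.
1 branch closed, 6 open.
Each open branch fixes some atoms; the unmentioned ones are free. Counting distinct full assignments: branch {q=F, r=T} (p) contributes 2 new; branch {q=T, r=F} (p) contributes 2 new; branch {p=T, q=T, r=T} (none free) contributes 1 new; branch {p=F, q=T, r=F} (none free) contributes 0 new; branch {q=T, r=F} (p) contributes 0 new; branch {q=T} (r, p) contributes 1 new. Total: 6.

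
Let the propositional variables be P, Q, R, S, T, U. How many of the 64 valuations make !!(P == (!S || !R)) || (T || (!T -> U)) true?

56

Initial set: {(!!(P == (!S || !R)) || (T || (!T -> U)))}.
(!!(P == (!S || !R)) || (T || (!T -> U))): β-rule — branch into !!(P == (!S || !R))  //  (T || (!T -> U)).
  branch 1 (add !!(P == (!S || !R))):
    !!(P == (!S || !R)): drop double negation, giving (P == (!S || !R)).
    (P == (!S || !R)): β-rule — branch into P, (!S || !R)  //  !P, !(!S || !R).
      branch 1.1 (add P, (!S || !R)):
        (!S || !R): β-rule — branch into !S  //  !R.
          branch 1.1.1 (add !S):
            ○ open, literals {P=T, S=F}.
          branch 1.1.2 (add !R):
            ○ open, literals {P=T, R=F}.
      branch 1.2 (add !P, !(!S || !R)):
        !(!S || !R): α-rule — add !!S, !!R.
        ○ open, literals {P=F, R=T, S=T}.
  branch 2 (add (T || (!T -> U))):
    (T || (!T -> U)): β-rule — branch into T  //  (!T -> U).
      branch 2.1 (add T):
        ○ open, literals {T=T}.
      branch 2.2 (add (!T -> U)):
        (!T -> U): β-rule — branch into !!T  //  U.
          branch 2.2.1 (add !!T):
            ○ open, literals {T=T}.
          branch 2.2.2 (add U):
            ○ open, literals {U=T}.
0 branches closed, 6 open.
Each open branch fixes some atoms; the unmentioned ones are free. Counting distinct full assignments: branch {P=T, S=F} (Q, R, T, U) contributes 16 new; branch {P=T, R=F} (Q, S, T, U) contributes 8 new; branch {P=F, R=T, S=T} (Q, T, U) contributes 8 new; branch {T=T} (P, Q, R, S, U) contributes 16 new; branch {T=T} (P, Q, R, S, U) contributes 0 new; branch {U=T} (P, Q, R, S, T) contributes 8 new. Total: 56.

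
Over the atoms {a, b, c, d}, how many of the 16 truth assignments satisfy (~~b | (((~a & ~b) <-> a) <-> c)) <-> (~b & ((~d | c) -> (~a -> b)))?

Initial set: {((~~b | (((~a & ~b) <-> a) <-> c)) <-> (~b & ((~d | c) -> (~a -> b))))}.
((~~b | (((~a & ~b) <-> a) <-> c)) <-> (~b & ((~d | c) -> (~a -> b)))): β-rule — branch into (~~b | (((~a & ~b) <-> a) <-> c)), (~b & ((~d | c) -> (~a -> b)))  //  ~(~~b | (((~a & ~b) <-> a) <-> c)), ~(~b & ((~d | c) -> (~a -> b))).
  branch 1 (add (~~b | (((~a & ~b) <-> a) <-> c)), (~b & ((~d | c) -> (~a -> b)))):
    (~b & ((~d | c) -> (~a -> b))): α-rule — add ~b, ((~d | c) -> (~a -> b)).
    (~~b | (((~a & ~b) <-> a) <-> c)): β-rule — branch into ~~b  //  (((~a & ~b) <-> a) <-> c).
      branch 1.1 (add ~~b):
        ~~b: drop double negation, giving b.
        × closes — contains both b and ~b.
      branch 1.2 (add (((~a & ~b) <-> a) <-> c)):
        ((~d | c) -> (~a -> b)): β-rule — branch into ~(~d | c)  //  (~a -> b).
          branch 1.2.1 (add ~(~d | c)):
            ~(~d | c): α-rule — add ~~d, ~c.
            (((~a & ~b) <-> a) <-> c): β-rule — branch into ((~a & ~b) <-> a), c  //  ~((~a & ~b) <-> a), ~c.
              branch 1.2.1.1 (add ((~a & ~b) <-> a), c):
                × closes — contains both c and ~c.
              branch 1.2.1.2 (add ~((~a & ~b) <-> a), ~c):
                ~((~a & ~b) <-> a): β-rule — branch into (~a & ~b), ~a  //  ~(~a & ~b), a.
                  branch 1.2.1.2.1 (add (~a & ~b), ~a):
                    (~a & ~b): α-rule — add ~a, ~b.
                    ○ open, literals {a=false, b=false, c=false, d=true}.
                  branch 1.2.1.2.2 (add ~(~a & ~b), a):
                    ~(~a & ~b): β-rule — branch into ~~a  //  ~~b.
                      branch 1.2.1.2.2.1 (add ~~a):
                        ○ open, literals {a=true, b=false, c=false, d=true}.
                      branch 1.2.1.2.2.2 (add ~~b):
                        × closes — contains both b and ~b.
          branch 1.2.2 (add (~a -> b)):
            (((~a & ~b) <-> a) <-> c): β-rule — branch into ((~a & ~b) <-> a), c  //  ~((~a & ~b) <-> a), ~c.
              branch 1.2.2.1 (add ((~a & ~b) <-> a), c):
                (~a -> b): β-rule — branch into ~~a  //  b.
                  branch 1.2.2.1.1 (add ~~a):
                    ((~a & ~b) <-> a): β-rule — branch into (~a & ~b), a  //  ~(~a & ~b), ~a.
                      branch 1.2.2.1.1.1 (add (~a & ~b), a):
                        (~a & ~b): α-rule — add ~a, ~b.
                        × closes — contains both a and ~a.
                      branch 1.2.2.1.1.2 (add ~(~a & ~b), ~a):
                        × closes — contains both a and ~a.
                  branch 1.2.2.1.2 (add b):
                    × closes — contains both b and ~b.
              branch 1.2.2.2 (add ~((~a & ~b) <-> a), ~c):
                (~a -> b): β-rule — branch into ~~a  //  b.
                  branch 1.2.2.2.1 (add ~~a):
                    ~((~a & ~b) <-> a): β-rule — branch into (~a & ~b), ~a  //  ~(~a & ~b), a.
                      branch 1.2.2.2.1.1 (add (~a & ~b), ~a):
                        × closes — contains both a and ~a.
                      branch 1.2.2.2.1.2 (add ~(~a & ~b), a):
                        ~(~a & ~b): β-rule — branch into ~~a  //  ~~b.
                          branch 1.2.2.2.1.2.1 (add ~~a):
                            ○ open, literals {a=true, b=false, c=false}.
                          branch 1.2.2.2.1.2.2 (add ~~b):
                            × closes — contains both b and ~b.
                  branch 1.2.2.2.2 (add b):
                    × closes — contains both b and ~b.
  branch 2 (add ~(~~b | (((~a & ~b) <-> a) <-> c)), ~(~b & ((~d | c) -> (~a -> b)))):
    ~(~~b | (((~a & ~b) <-> a) <-> c)): α-rule — add ~~~b, ~(((~a & ~b) <-> a) <-> c).
    ~~~b: drop double negation, giving ~b.
    ~(~b & ((~d | c) -> (~a -> b))): β-rule — branch into ~~b  //  ~((~d | c) -> (~a -> b)).
      branch 2.1 (add ~~b):
        × closes — contains both b and ~b.
      branch 2.2 (add ~((~d | c) -> (~a -> b))):
        ~((~d | c) -> (~a -> b)): α-rule — add (~d | c), ~(~a -> b).
        ~(~a -> b): α-rule — add ~a, ~b.
        ~(((~a & ~b) <-> a) <-> c): β-rule — branch into ((~a & ~b) <-> a), ~c  //  ~((~a & ~b) <-> a), c.
          branch 2.2.1 (add ((~a & ~b) <-> a), ~c):
            (~d | c): β-rule — branch into ~d  //  c.
              branch 2.2.1.1 (add ~d):
                ((~a & ~b) <-> a): β-rule — branch into (~a & ~b), a  //  ~(~a & ~b), ~a.
                  branch 2.2.1.1.1 (add (~a & ~b), a):
                    × closes — contains both a and ~a.
                  branch 2.2.1.1.2 (add ~(~a & ~b), ~a):
                    ~(~a & ~b): β-rule — branch into ~~a  //  ~~b.
                      branch 2.2.1.1.2.1 (add ~~a):
                        × closes — contains both a and ~a.
                      branch 2.2.1.1.2.2 (add ~~b):
                        × closes — contains both b and ~b.
              branch 2.2.1.2 (add c):
                × closes — contains both c and ~c.
          branch 2.2.2 (add ~((~a & ~b) <-> a), c):
            (~d | c): β-rule — branch into ~d  //  c.
              branch 2.2.2.1 (add ~d):
                ~((~a & ~b) <-> a): β-rule — branch into (~a & ~b), ~a  //  ~(~a & ~b), a.
                  branch 2.2.2.1.1 (add (~a & ~b), ~a):
                    (~a & ~b): α-rule — add ~a, ~b.
                    ○ open, literals {a=false, b=false, c=true, d=false}.
                  branch 2.2.2.1.2 (add ~(~a & ~b), a):
                    × closes — contains both a and ~a.
              branch 2.2.2.2 (add c):
                ~((~a & ~b) <-> a): β-rule — branch into (~a & ~b), ~a  //  ~(~a & ~b), a.
                  branch 2.2.2.2.1 (add (~a & ~b), ~a):
                    (~a & ~b): α-rule — add ~a, ~b.
                    ○ open, literals {a=false, b=false, c=true}.
                  branch 2.2.2.2.2 (add ~(~a & ~b), a):
                    × closes — contains both a and ~a.
16 branches closed, 5 open.
Each open branch fixes some atoms; the unmentioned ones are free. Counting distinct full assignments: branch {a=false, b=false, c=false, d=true} (none free) contributes 1 new; branch {a=true, b=false, c=false, d=true} (none free) contributes 1 new; branch {a=true, b=false, c=false} (d) contributes 1 new; branch {a=false, b=false, c=true, d=false} (none free) contributes 1 new; branch {a=false, b=false, c=true} (d) contributes 1 new. Total: 5.

5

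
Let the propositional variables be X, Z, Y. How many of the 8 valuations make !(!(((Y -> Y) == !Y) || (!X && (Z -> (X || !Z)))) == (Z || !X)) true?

5

Initial set: {T !(!(((Y -> Y) == !Y) || (!X && (Z -> (X || !Z)))) == (Z || !X))}.
T !(!(((Y -> Y) == !Y) || (!X && (Z -> (X || !Z)))) == (Z || !X)): β-rule — branch into T !(((Y -> Y) == !Y) || (!X && (Z -> (X || !Z)))), F (Z || !X)  //  F !(((Y -> Y) == !Y) || (!X && (Z -> (X || !Z)))), T (Z || !X).
  branch 1 (add T !(((Y -> Y) == !Y) || (!X && (Z -> (X || !Z)))), F (Z || !X)):
    T !(((Y -> Y) == !Y) || (!X && (Z -> (X || !Z)))): α-rule — add F ((Y -> Y) == !Y), F (!X && (Z -> (X || !Z))).
    F (Z || !X): α-rule — add F Z, F !X.
    F ((Y -> Y) == !Y): β-rule — branch into T (Y -> Y), F !Y  //  F (Y -> Y), T !Y.
      branch 1.1 (add T (Y -> Y), F !Y):
        F (!X && (Z -> (X || !Z))): β-rule — branch into F !X  //  F (Z -> (X || !Z)).
          branch 1.1.1 (add F !X):
            T (Y -> Y): β-rule — branch into F Y  //  T Y.
              branch 1.1.1.1 (add F Y):
                × closes — contains both Y and !Y.
              branch 1.1.1.2 (add T Y):
                ○ open, literals {X=T, Y=T, Z=F}.
          branch 1.1.2 (add F (Z -> (X || !Z))):
            F (Z -> (X || !Z)): α-rule — add T Z, F (X || !Z).
            × closes — contains both Z and !Z.
      branch 1.2 (add F (Y -> Y), T !Y):
        F (Y -> Y): α-rule — add T Y, F Y.
        × closes — contains both Y and !Y.
  branch 2 (add F !(((Y -> Y) == !Y) || (!X && (Z -> (X || !Z)))), T (Z || !X)):
    F !(((Y -> Y) == !Y) || (!X && (Z -> (X || !Z)))): β-rule — branch into T ((Y -> Y) == !Y)  //  T (!X && (Z -> (X || !Z))).
      branch 2.1 (add T ((Y -> Y) == !Y)):
        T (Z || !X): β-rule — branch into T Z  //  T !X.
          branch 2.1.1 (add T Z):
            T ((Y -> Y) == !Y): β-rule — branch into T (Y -> Y), T !Y  //  F (Y -> Y), F !Y.
              branch 2.1.1.1 (add T (Y -> Y), T !Y):
                T (Y -> Y): β-rule — branch into F Y  //  T Y.
                  branch 2.1.1.1.1 (add F Y):
                    ○ open, literals {Y=F, Z=T}.
                  branch 2.1.1.1.2 (add T Y):
                    × closes — contains both Y and !Y.
              branch 2.1.1.2 (add F (Y -> Y), F !Y):
                F (Y -> Y): α-rule — add T Y, F Y.
                × closes — contains both Y and !Y.
          branch 2.1.2 (add T !X):
            T ((Y -> Y) == !Y): β-rule — branch into T (Y -> Y), T !Y  //  F (Y -> Y), F !Y.
              branch 2.1.2.1 (add T (Y -> Y), T !Y):
                T (Y -> Y): β-rule — branch into F Y  //  T Y.
                  branch 2.1.2.1.1 (add F Y):
                    ○ open, literals {X=F, Y=F}.
                  branch 2.1.2.1.2 (add T Y):
                    × closes — contains both Y and !Y.
              branch 2.1.2.2 (add F (Y -> Y), F !Y):
                F (Y -> Y): α-rule — add T Y, F Y.
                × closes — contains both Y and !Y.
      branch 2.2 (add T (!X && (Z -> (X || !Z)))):
        T (!X && (Z -> (X || !Z))): α-rule — add T !X, T (Z -> (X || !Z)).
        T (Z || !X): β-rule — branch into T Z  //  T !X.
          branch 2.2.1 (add T Z):
            T (Z -> (X || !Z)): β-rule — branch into F Z  //  T (X || !Z).
              branch 2.2.1.1 (add F Z):
                × closes — contains both Z and !Z.
              branch 2.2.1.2 (add T (X || !Z)):
                T (X || !Z): β-rule — branch into T X  //  T !Z.
                  branch 2.2.1.2.1 (add T X):
                    × closes — contains both X and !X.
                  branch 2.2.1.2.2 (add T !Z):
                    × closes — contains both Z and !Z.
          branch 2.2.2 (add T !X):
            T (Z -> (X || !Z)): β-rule — branch into F Z  //  T (X || !Z).
              branch 2.2.2.1 (add F Z):
                ○ open, literals {X=F, Z=F}.
              branch 2.2.2.2 (add T (X || !Z)):
                T (X || !Z): β-rule — branch into T X  //  T !Z.
                  branch 2.2.2.2.1 (add T X):
                    × closes — contains both X and !X.
                  branch 2.2.2.2.2 (add T !Z):
                    ○ open, literals {X=F, Z=F}.
11 branches closed, 5 open.
Each open branch fixes some atoms; the unmentioned ones are free. Counting distinct full assignments: branch {X=T, Y=T, Z=F} (none free) contributes 1 new; branch {Y=F, Z=T} (X) contributes 2 new; branch {X=F, Y=F} (Z) contributes 1 new; branch {X=F, Z=F} (Y) contributes 1 new; branch {X=F, Z=F} (Y) contributes 0 new. Total: 5.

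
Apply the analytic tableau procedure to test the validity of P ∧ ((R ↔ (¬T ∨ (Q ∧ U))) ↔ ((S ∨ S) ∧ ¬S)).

Assume the negation and expand:
Initial set: {¬(P ∧ ((R ↔ (¬T ∨ (Q ∧ U))) ↔ ((S ∨ S) ∧ ¬S)))}.
¬(P ∧ ((R ↔ (¬T ∨ (Q ∧ U))) ↔ ((S ∨ S) ∧ ¬S))): β-rule — branch into ¬P  //  ¬((R ↔ (¬T ∨ (Q ∧ U))) ↔ ((S ∨ S) ∧ ¬S)).
  branch 1 (add ¬P):
    ○ open, literals {P=false}.
  branch 2 (add ¬((R ↔ (¬T ∨ (Q ∧ U))) ↔ ((S ∨ S) ∧ ¬S))):
    ¬((R ↔ (¬T ∨ (Q ∧ U))) ↔ ((S ∨ S) ∧ ¬S)): β-rule — branch into (R ↔ (¬T ∨ (Q ∧ U))), ¬((S ∨ S) ∧ ¬S)  //  ¬(R ↔ (¬T ∨ (Q ∧ U))), ((S ∨ S) ∧ ¬S).
      branch 2.1 (add (R ↔ (¬T ∨ (Q ∧ U))), ¬((S ∨ S) ∧ ¬S)):
        (R ↔ (¬T ∨ (Q ∧ U))): β-rule — branch into R, (¬T ∨ (Q ∧ U))  //  ¬R, ¬(¬T ∨ (Q ∧ U)).
          branch 2.1.1 (add R, (¬T ∨ (Q ∧ U))):
            ¬((S ∨ S) ∧ ¬S): β-rule — branch into ¬(S ∨ S)  //  ¬¬S.
              branch 2.1.1.1 (add ¬(S ∨ S)):
                ¬(S ∨ S): α-rule — add ¬S, ¬S.
                (¬T ∨ (Q ∧ U)): β-rule — branch into ¬T  //  (Q ∧ U).
                  branch 2.1.1.1.1 (add ¬T):
                    ○ open, literals {R=true, S=false, T=false}.
                  branch 2.1.1.1.2 (add (Q ∧ U)):
                    (Q ∧ U): α-rule — add Q, U.
                    ○ open, literals {Q=true, R=true, S=false, U=true}.
              branch 2.1.1.2 (add ¬¬S):
                (¬T ∨ (Q ∧ U)): β-rule — branch into ¬T  //  (Q ∧ U).
                  branch 2.1.1.2.1 (add ¬T):
                    ○ open, literals {R=true, S=true, T=false}.
                  branch 2.1.1.2.2 (add (Q ∧ U)):
                    (Q ∧ U): α-rule — add Q, U.
                    ○ open, literals {Q=true, R=true, S=true, U=true}.
          branch 2.1.2 (add ¬R, ¬(¬T ∨ (Q ∧ U))):
            ¬(¬T ∨ (Q ∧ U)): α-rule — add ¬¬T, ¬(Q ∧ U).
            ¬((S ∨ S) ∧ ¬S): β-rule — branch into ¬(S ∨ S)  //  ¬¬S.
              branch 2.1.2.1 (add ¬(S ∨ S)):
                ¬(S ∨ S): α-rule — add ¬S, ¬S.
                ¬(Q ∧ U): β-rule — branch into ¬Q  //  ¬U.
                  branch 2.1.2.1.1 (add ¬Q):
                    ○ open, literals {Q=false, R=false, S=false, T=true}.
                  branch 2.1.2.1.2 (add ¬U):
                    ○ open, literals {R=false, S=false, T=true, U=false}.
              branch 2.1.2.2 (add ¬¬S):
                ¬(Q ∧ U): β-rule — branch into ¬Q  //  ¬U.
                  branch 2.1.2.2.1 (add ¬Q):
                    ○ open, literals {Q=false, R=false, S=true, T=true}.
                  branch 2.1.2.2.2 (add ¬U):
                    ○ open, literals {R=false, S=true, T=true, U=false}.
      branch 2.2 (add ¬(R ↔ (¬T ∨ (Q ∧ U))), ((S ∨ S) ∧ ¬S)):
        ((S ∨ S) ∧ ¬S): α-rule — add (S ∨ S), ¬S.
        ¬(R ↔ (¬T ∨ (Q ∧ U))): β-rule — branch into R, ¬(¬T ∨ (Q ∧ U))  //  ¬R, (¬T ∨ (Q ∧ U)).
          branch 2.2.1 (add R, ¬(¬T ∨ (Q ∧ U))):
            ¬(¬T ∨ (Q ∧ U)): α-rule — add ¬¬T, ¬(Q ∧ U).
            (S ∨ S): β-rule — branch into S  //  S.
              branch 2.2.1.1 (add S):
                × closes — contains both S and ¬S.
              branch 2.2.1.2 (add S):
                × closes — contains both S and ¬S.
          branch 2.2.2 (add ¬R, (¬T ∨ (Q ∧ U))):
            (S ∨ S): β-rule — branch into S  //  S.
              branch 2.2.2.1 (add S):
                × closes — contains both S and ¬S.
              branch 2.2.2.2 (add S):
                × closes — contains both S and ¬S.
4 branches closed, 9 open.
An open branch gives a countermodel: P=false (unmentioned atoms arbitrary); under it the original formula is false.

Not valid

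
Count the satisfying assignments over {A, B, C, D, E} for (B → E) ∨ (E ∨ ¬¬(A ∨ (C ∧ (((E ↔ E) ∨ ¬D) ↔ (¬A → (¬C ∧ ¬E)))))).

Initial set: {((B → E) ∨ (E ∨ ¬¬(A ∨ (C ∧ (((E ↔ E) ∨ ¬D) ↔ (¬A → (¬C ∧ ¬E)))))))}.
((B → E) ∨ (E ∨ ¬¬(A ∨ (C ∧ (((E ↔ E) ∨ ¬D) ↔ (¬A → (¬C ∧ ¬E))))))): β-rule — branch into (B → E)  //  (E ∨ ¬¬(A ∨ (C ∧ (((E ↔ E) ∨ ¬D) ↔ (¬A → (¬C ∧ ¬E)))))).
  branch 1 (add (B → E)):
    (B → E): β-rule — branch into ¬B  //  E.
      branch 1.1 (add ¬B):
        ○ open, literals {B=F}.
      branch 1.2 (add E):
        ○ open, literals {E=T}.
  branch 2 (add (E ∨ ¬¬(A ∨ (C ∧ (((E ↔ E) ∨ ¬D) ↔ (¬A → (¬C ∧ ¬E))))))):
    (E ∨ ¬¬(A ∨ (C ∧ (((E ↔ E) ∨ ¬D) ↔ (¬A → (¬C ∧ ¬E)))))): β-rule — branch into E  //  ¬¬(A ∨ (C ∧ (((E ↔ E) ∨ ¬D) ↔ (¬A → (¬C ∧ ¬E))))).
      branch 2.1 (add E):
        ○ open, literals {E=T}.
      branch 2.2 (add ¬¬(A ∨ (C ∧ (((E ↔ E) ∨ ¬D) ↔ (¬A → (¬C ∧ ¬E)))))):
        ¬¬(A ∨ (C ∧ (((E ↔ E) ∨ ¬D) ↔ (¬A → (¬C ∧ ¬E))))): drop double negation, giving (A ∨ (C ∧ (((E ↔ E) ∨ ¬D) ↔ (¬A → (¬C ∧ ¬E))))).
        (A ∨ (C ∧ (((E ↔ E) ∨ ¬D) ↔ (¬A → (¬C ∧ ¬E))))): β-rule — branch into A  //  (C ∧ (((E ↔ E) ∨ ¬D) ↔ (¬A → (¬C ∧ ¬E)))).
          branch 2.2.1 (add A):
            ○ open, literals {A=T}.
          branch 2.2.2 (add (C ∧ (((E ↔ E) ∨ ¬D) ↔ (¬A → (¬C ∧ ¬E))))):
            (C ∧ (((E ↔ E) ∨ ¬D) ↔ (¬A → (¬C ∧ ¬E)))): α-rule — add C, (((E ↔ E) ∨ ¬D) ↔ (¬A → (¬C ∧ ¬E))).
            (((E ↔ E) ∨ ¬D) ↔ (¬A → (¬C ∧ ¬E))): β-rule — branch into ((E ↔ E) ∨ ¬D), (¬A → (¬C ∧ ¬E))  //  ¬((E ↔ E) ∨ ¬D), ¬(¬A → (¬C ∧ ¬E)).
              branch 2.2.2.1 (add ((E ↔ E) ∨ ¬D), (¬A → (¬C ∧ ¬E))):
                ((E ↔ E) ∨ ¬D): β-rule — branch into (E ↔ E)  //  ¬D.
                  branch 2.2.2.1.1 (add (E ↔ E)):
                    (¬A → (¬C ∧ ¬E)): β-rule — branch into ¬¬A  //  (¬C ∧ ¬E).
                      branch 2.2.2.1.1.1 (add ¬¬A):
                        (E ↔ E): β-rule — branch into E, E  //  ¬E, ¬E.
                          branch 2.2.2.1.1.1.1 (add E, E):
                            ○ open, literals {A=T, C=T, E=T}.
                          branch 2.2.2.1.1.1.2 (add ¬E, ¬E):
                            ○ open, literals {A=T, C=T, E=F}.
                      branch 2.2.2.1.1.2 (add (¬C ∧ ¬E)):
                        (¬C ∧ ¬E): α-rule — add ¬C, ¬E.
                        × closes — contains both C and ¬C.
                  branch 2.2.2.1.2 (add ¬D):
                    (¬A → (¬C ∧ ¬E)): β-rule — branch into ¬¬A  //  (¬C ∧ ¬E).
                      branch 2.2.2.1.2.1 (add ¬¬A):
                        ○ open, literals {A=T, C=T, D=F}.
                      branch 2.2.2.1.2.2 (add (¬C ∧ ¬E)):
                        (¬C ∧ ¬E): α-rule — add ¬C, ¬E.
                        × closes — contains both C and ¬C.
              branch 2.2.2.2 (add ¬((E ↔ E) ∨ ¬D), ¬(¬A → (¬C ∧ ¬E))):
                ¬((E ↔ E) ∨ ¬D): α-rule — add ¬(E ↔ E), ¬¬D.
                ¬(¬A → (¬C ∧ ¬E)): α-rule — add ¬A, ¬(¬C ∧ ¬E).
                ¬(E ↔ E): β-rule — branch into E, ¬E  //  ¬E, E.
                  branch 2.2.2.2.1 (add E, ¬E):
                    × closes — contains both E and ¬E.
                  branch 2.2.2.2.2 (add ¬E, E):
                    × closes — contains both E and ¬E.
4 branches closed, 7 open.
Each open branch fixes some atoms; the unmentioned ones are free. Counting distinct full assignments: branch {B=F} (A, C, D, E) contributes 16 new; branch {E=T} (A, B, C, D) contributes 8 new; branch {E=T} (A, B, C, D) contributes 0 new; branch {A=T} (B, C, D, E) contributes 4 new; branch {A=T, C=T, E=T} (B, D) contributes 0 new; branch {A=T, C=T, E=F} (B, D) contributes 0 new; branch {A=T, C=T, D=F} (B, E) contributes 0 new. Total: 28.

28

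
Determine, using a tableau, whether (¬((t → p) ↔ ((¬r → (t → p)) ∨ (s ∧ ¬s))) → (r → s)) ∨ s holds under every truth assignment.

Assume the negation and expand:
Initial set: {¬((¬((t → p) ↔ ((¬r → (t → p)) ∨ (s ∧ ¬s))) → (r → s)) ∨ s)}.
¬((¬((t → p) ↔ ((¬r → (t → p)) ∨ (s ∧ ¬s))) → (r → s)) ∨ s): α-rule — add ¬(¬((t → p) ↔ ((¬r → (t → p)) ∨ (s ∧ ¬s))) → (r → s)), ¬s.
¬(¬((t → p) ↔ ((¬r → (t → p)) ∨ (s ∧ ¬s))) → (r → s)): α-rule — add ¬((t → p) ↔ ((¬r → (t → p)) ∨ (s ∧ ¬s))), ¬(r → s).
¬(r → s): α-rule — add r, ¬s.
¬((t → p) ↔ ((¬r → (t → p)) ∨ (s ∧ ¬s))): β-rule — branch into (t → p), ¬((¬r → (t → p)) ∨ (s ∧ ¬s))  //  ¬(t → p), ((¬r → (t → p)) ∨ (s ∧ ¬s)).
  branch 1 (add (t → p), ¬((¬r → (t → p)) ∨ (s ∧ ¬s))):
    ¬((¬r → (t → p)) ∨ (s ∧ ¬s)): α-rule — add ¬(¬r → (t → p)), ¬(s ∧ ¬s).
    ¬(¬r → (t → p)): α-rule — add ¬r, ¬(t → p).
    × closes — contains both r and ¬r.
  branch 2 (add ¬(t → p), ((¬r → (t → p)) ∨ (s ∧ ¬s))):
    ¬(t → p): α-rule — add t, ¬p.
    ((¬r → (t → p)) ∨ (s ∧ ¬s)): β-rule — branch into (¬r → (t → p))  //  (s ∧ ¬s).
      branch 2.1 (add (¬r → (t → p))):
        (¬r → (t → p)): β-rule — branch into ¬¬r  //  (t → p).
          branch 2.1.1 (add ¬¬r):
            ○ open, literals {p=false, r=true, s=false, t=true}.
          branch 2.1.2 (add (t → p)):
            (t → p): β-rule — branch into ¬t  //  p.
              branch 2.1.2.1 (add ¬t):
                × closes — contains both t and ¬t.
              branch 2.1.2.2 (add p):
                × closes — contains both p and ¬p.
      branch 2.2 (add (s ∧ ¬s)):
        (s ∧ ¬s): α-rule — add s, ¬s.
        × closes — contains both s and ¬s.
4 branches closed, 1 open.
An open branch gives a countermodel: p=false, r=true, s=false, t=true (unmentioned atoms arbitrary); under it the original formula is false.

Not valid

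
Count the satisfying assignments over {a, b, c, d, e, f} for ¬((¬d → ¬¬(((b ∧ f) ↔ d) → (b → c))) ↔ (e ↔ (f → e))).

16

Initial set: {¬((¬d → ¬¬(((b ∧ f) ↔ d) → (b → c))) ↔ (e ↔ (f → e)))}.
¬((¬d → ¬¬(((b ∧ f) ↔ d) → (b → c))) ↔ (e ↔ (f → e))): β-rule — branch into (¬d → ¬¬(((b ∧ f) ↔ d) → (b → c))), ¬(e ↔ (f → e))  //  ¬(¬d → ¬¬(((b ∧ f) ↔ d) → (b → c))), (e ↔ (f → e)).
  branch 1 (add (¬d → ¬¬(((b ∧ f) ↔ d) → (b → c))), ¬(e ↔ (f → e))):
    (¬d → ¬¬(((b ∧ f) ↔ d) → (b → c))): β-rule — branch into ¬¬d  //  ¬¬(((b ∧ f) ↔ d) → (b → c)).
      branch 1.1 (add ¬¬d):
        ¬(e ↔ (f → e)): β-rule — branch into e, ¬(f → e)  //  ¬e, (f → e).
          branch 1.1.1 (add e, ¬(f → e)):
            ¬(f → e): α-rule — add f, ¬e.
            × closes — contains both e and ¬e.
          branch 1.1.2 (add ¬e, (f → e)):
            (f → e): β-rule — branch into ¬f  //  e.
              branch 1.1.2.1 (add ¬f):
                ○ open, literals {d=T, e=F, f=F}.
              branch 1.1.2.2 (add e):
                × closes — contains both e and ¬e.
      branch 1.2 (add ¬¬(((b ∧ f) ↔ d) → (b → c))):
        ¬¬(((b ∧ f) ↔ d) → (b → c)): drop double negation, giving (((b ∧ f) ↔ d) → (b → c)).
        ¬(e ↔ (f → e)): β-rule — branch into e, ¬(f → e)  //  ¬e, (f → e).
          branch 1.2.1 (add e, ¬(f → e)):
            ¬(f → e): α-rule — add f, ¬e.
            × closes — contains both e and ¬e.
          branch 1.2.2 (add ¬e, (f → e)):
            (((b ∧ f) ↔ d) → (b → c)): β-rule — branch into ¬((b ∧ f) ↔ d)  //  (b → c).
              branch 1.2.2.1 (add ¬((b ∧ f) ↔ d)):
                (f → e): β-rule — branch into ¬f  //  e.
                  branch 1.2.2.1.1 (add ¬f):
                    ¬((b ∧ f) ↔ d): β-rule — branch into (b ∧ f), ¬d  //  ¬(b ∧ f), d.
                      branch 1.2.2.1.1.1 (add (b ∧ f), ¬d):
                        (b ∧ f): α-rule — add b, f.
                        × closes — contains both f and ¬f.
                      branch 1.2.2.1.1.2 (add ¬(b ∧ f), d):
                        ¬(b ∧ f): β-rule — branch into ¬b  //  ¬f.
                          branch 1.2.2.1.1.2.1 (add ¬b):
                            ○ open, literals {b=F, d=T, e=F, f=F}.
                          branch 1.2.2.1.1.2.2 (add ¬f):
                            ○ open, literals {d=T, e=F, f=F}.
                  branch 1.2.2.1.2 (add e):
                    × closes — contains both e and ¬e.
              branch 1.2.2.2 (add (b → c)):
                (f → e): β-rule — branch into ¬f  //  e.
                  branch 1.2.2.2.1 (add ¬f):
                    (b → c): β-rule — branch into ¬b  //  c.
                      branch 1.2.2.2.1.1 (add ¬b):
                        ○ open, literals {b=F, e=F, f=F}.
                      branch 1.2.2.2.1.2 (add c):
                        ○ open, literals {c=T, e=F, f=F}.
                  branch 1.2.2.2.2 (add e):
                    × closes — contains both e and ¬e.
  branch 2 (add ¬(¬d → ¬¬(((b ∧ f) ↔ d) → (b → c))), (e ↔ (f → e))):
    ¬(¬d → ¬¬(((b ∧ f) ↔ d) → (b → c))): α-rule — add ¬d, ¬¬¬(((b ∧ f) ↔ d) → (b → c)).
    ¬¬¬(((b ∧ f) ↔ d) → (b → c)): drop double negation, giving ¬(((b ∧ f) ↔ d) → (b → c)).
    ¬(((b ∧ f) ↔ d) → (b → c)): α-rule — add ((b ∧ f) ↔ d), ¬(b → c).
    ¬(b → c): α-rule — add b, ¬c.
    (e ↔ (f → e)): β-rule — branch into e, (f → e)  //  ¬e, ¬(f → e).
      branch 2.1 (add e, (f → e)):
        ((b ∧ f) ↔ d): β-rule — branch into (b ∧ f), d  //  ¬(b ∧ f), ¬d.
          branch 2.1.1 (add (b ∧ f), d):
            × closes — contains both d and ¬d.
          branch 2.1.2 (add ¬(b ∧ f), ¬d):
            (f → e): β-rule — branch into ¬f  //  e.
              branch 2.1.2.1 (add ¬f):
                ¬(b ∧ f): β-rule — branch into ¬b  //  ¬f.
                  branch 2.1.2.1.1 (add ¬b):
                    × closes — contains both b and ¬b.
                  branch 2.1.2.1.2 (add ¬f):
                    ○ open, literals {b=T, c=F, d=F, e=T, f=F}.
              branch 2.1.2.2 (add e):
                ¬(b ∧ f): β-rule — branch into ¬b  //  ¬f.
                  branch 2.1.2.2.1 (add ¬b):
                    × closes — contains both b and ¬b.
                  branch 2.1.2.2.2 (add ¬f):
                    ○ open, literals {b=T, c=F, d=F, e=T, f=F}.
      branch 2.2 (add ¬e, ¬(f → e)):
        ¬(f → e): α-rule — add f, ¬e.
        ((b ∧ f) ↔ d): β-rule — branch into (b ∧ f), d  //  ¬(b ∧ f), ¬d.
          branch 2.2.1 (add (b ∧ f), d):
            × closes — contains both d and ¬d.
          branch 2.2.2 (add ¬(b ∧ f), ¬d):
            ¬(b ∧ f): β-rule — branch into ¬b  //  ¬f.
              branch 2.2.2.1 (add ¬b):
                × closes — contains both b and ¬b.
              branch 2.2.2.2 (add ¬f):
                × closes — contains both f and ¬f.
12 branches closed, 7 open.
Each open branch fixes some atoms; the unmentioned ones are free. Counting distinct full assignments: branch {d=T, e=F, f=F} (a, b, c) contributes 8 new; branch {b=F, d=T, e=F, f=F} (a, c) contributes 0 new; branch {d=T, e=F, f=F} (a, b, c) contributes 0 new; branch {b=F, e=F, f=F} (a, c, d) contributes 4 new; branch {c=T, e=F, f=F} (a, b, d) contributes 2 new; branch {b=T, c=F, d=F, e=T, f=F} (a) contributes 2 new; branch {b=T, c=F, d=F, e=T, f=F} (a) contributes 0 new. Total: 16.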